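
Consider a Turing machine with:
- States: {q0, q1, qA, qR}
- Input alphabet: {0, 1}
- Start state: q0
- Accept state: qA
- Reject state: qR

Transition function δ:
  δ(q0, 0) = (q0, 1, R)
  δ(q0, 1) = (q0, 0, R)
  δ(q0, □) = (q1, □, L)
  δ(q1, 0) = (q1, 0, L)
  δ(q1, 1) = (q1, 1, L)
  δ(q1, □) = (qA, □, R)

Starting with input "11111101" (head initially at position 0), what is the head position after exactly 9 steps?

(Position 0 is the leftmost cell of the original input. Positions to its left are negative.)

Execution trace (head position shown):
Step 0: [q0]11111101  (head at position 0)
Step 1: move right → 0[q0]1111101  (head at position 1)
Step 2: move right → 00[q0]111101  (head at position 2)
Step 3: move right → 000[q0]11101  (head at position 3)
Step 4: move right → 0000[q0]1101  (head at position 4)
Step 5: move right → 00000[q0]101  (head at position 5)
Step 6: move right → 000000[q0]01  (head at position 6)
Step 7: move right → 0000001[q0]1  (head at position 7)
Step 8: move right → 00000010[q0]□  (head at position 8)
Step 9: move left → 0000001[q1]0□  (head at position 7)

After 9 steps, the head is at position 7.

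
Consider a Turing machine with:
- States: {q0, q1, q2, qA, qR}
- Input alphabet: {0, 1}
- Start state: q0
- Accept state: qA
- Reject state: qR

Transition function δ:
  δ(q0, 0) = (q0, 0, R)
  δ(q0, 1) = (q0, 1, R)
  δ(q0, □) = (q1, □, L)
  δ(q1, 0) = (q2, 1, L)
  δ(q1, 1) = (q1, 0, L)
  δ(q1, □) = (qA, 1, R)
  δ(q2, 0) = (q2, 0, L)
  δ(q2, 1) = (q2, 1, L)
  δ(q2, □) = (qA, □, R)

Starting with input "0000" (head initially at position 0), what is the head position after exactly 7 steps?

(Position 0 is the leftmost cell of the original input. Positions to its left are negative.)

Execution trace (head position shown):
Step 0: [q0]0000  (head at position 0)
Step 1: move right → 0[q0]000  (head at position 1)
Step 2: move right → 00[q0]00  (head at position 2)
Step 3: move right → 000[q0]0  (head at position 3)
Step 4: move right → 0000[q0]□  (head at position 4)
Step 5: move left → 000[q1]0□  (head at position 3)
Step 6: move left → 00[q2]01□  (head at position 2)
Step 7: move left → 0[q2]001□  (head at position 1)

After 7 steps, the head is at position 1.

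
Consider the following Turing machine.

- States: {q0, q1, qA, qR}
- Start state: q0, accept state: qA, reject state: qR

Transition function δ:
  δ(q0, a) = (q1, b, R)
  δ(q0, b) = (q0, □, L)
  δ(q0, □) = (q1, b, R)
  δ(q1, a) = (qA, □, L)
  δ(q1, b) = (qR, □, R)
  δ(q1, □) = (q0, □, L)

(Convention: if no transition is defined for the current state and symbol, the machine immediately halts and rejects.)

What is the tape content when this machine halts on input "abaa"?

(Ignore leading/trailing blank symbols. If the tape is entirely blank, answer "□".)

Execution trace:
Initial: [q0]abaa
Step 1: δ(q0, a) = (q1, b, R) → b[q1]baa
Step 2: δ(q1, b) = (qR, □, R) → b□[qR]aa

The machine reaches the reject state qR and halts.

Final tape (ignoring leading/trailing blanks): b□aa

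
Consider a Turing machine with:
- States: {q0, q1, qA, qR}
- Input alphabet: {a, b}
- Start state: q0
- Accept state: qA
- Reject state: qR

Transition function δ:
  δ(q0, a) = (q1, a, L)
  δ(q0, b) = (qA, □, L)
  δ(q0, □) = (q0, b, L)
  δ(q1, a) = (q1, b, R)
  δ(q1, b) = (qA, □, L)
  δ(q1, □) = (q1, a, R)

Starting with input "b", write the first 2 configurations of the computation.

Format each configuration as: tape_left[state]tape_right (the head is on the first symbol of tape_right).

Transitions applied:
Step 1: δ(q0, b) = (qA, □, L)

The first 2 configurations are:
[q0]b ⊢ [qA]□□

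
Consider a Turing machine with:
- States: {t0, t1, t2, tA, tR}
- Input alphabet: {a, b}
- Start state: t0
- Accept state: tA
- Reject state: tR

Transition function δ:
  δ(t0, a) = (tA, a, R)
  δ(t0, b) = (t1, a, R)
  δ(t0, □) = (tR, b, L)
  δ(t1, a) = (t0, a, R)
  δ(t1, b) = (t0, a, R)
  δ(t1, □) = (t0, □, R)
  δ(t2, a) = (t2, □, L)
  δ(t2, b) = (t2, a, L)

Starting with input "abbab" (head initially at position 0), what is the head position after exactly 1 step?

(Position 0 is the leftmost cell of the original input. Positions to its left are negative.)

Execution trace (head position shown):
Step 0: [t0]abbab  (head at position 0)
Step 1: move right → a[tA]bbab  (head at position 1)

After 1 step, the head is at position 1.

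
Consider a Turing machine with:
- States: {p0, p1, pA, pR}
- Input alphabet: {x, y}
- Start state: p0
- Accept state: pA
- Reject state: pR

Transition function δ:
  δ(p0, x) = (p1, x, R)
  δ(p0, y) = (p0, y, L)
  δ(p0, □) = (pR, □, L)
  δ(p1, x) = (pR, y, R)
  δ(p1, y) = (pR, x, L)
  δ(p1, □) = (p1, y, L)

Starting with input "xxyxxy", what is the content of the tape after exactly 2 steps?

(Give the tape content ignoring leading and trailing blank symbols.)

Execution trace:
Initial: [p0]xxyxxy
Step 1: δ(p0, x) = (p1, x, R) → x[p1]xyxxy
Step 2: δ(p1, x) = (pR, y, R) → xy[pR]yxxy

The machine reaches the reject state pR and halts.

After 2 steps, the tape (ignoring leading/trailing blanks) is: xyyxxy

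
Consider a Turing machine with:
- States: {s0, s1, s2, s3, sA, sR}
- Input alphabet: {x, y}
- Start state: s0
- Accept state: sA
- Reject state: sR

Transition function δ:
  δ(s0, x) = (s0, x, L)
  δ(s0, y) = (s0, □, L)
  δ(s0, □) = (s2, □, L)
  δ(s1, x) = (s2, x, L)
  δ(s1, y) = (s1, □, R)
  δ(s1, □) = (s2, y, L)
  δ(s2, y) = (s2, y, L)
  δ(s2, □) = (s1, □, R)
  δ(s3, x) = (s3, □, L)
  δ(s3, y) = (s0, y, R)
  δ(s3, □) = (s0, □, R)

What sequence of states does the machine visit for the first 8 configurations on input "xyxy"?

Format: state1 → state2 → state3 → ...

Execution trace:
Initial: [s0]xyxy
Step 1: δ(s0, x) = (s0, x, L) → [s0]□xyxy
Step 2: δ(s0, □) = (s2, □, L) → [s2]□□xyxy
Step 3: δ(s2, □) = (s1, □, R) → □[s1]□xyxy
Step 4: δ(s1, □) = (s2, y, L) → [s2]□yxyxy
Step 5: δ(s2, □) = (s1, □, R) → □[s1]yxyxy
Step 6: δ(s1, y) = (s1, □, R) → □□[s1]xyxy
Step 7: δ(s1, x) = (s2, x, L) → □[s2]□xyxy

State sequence: s0 → s0 → s2 → s1 → s2 → s1 → s1 → s2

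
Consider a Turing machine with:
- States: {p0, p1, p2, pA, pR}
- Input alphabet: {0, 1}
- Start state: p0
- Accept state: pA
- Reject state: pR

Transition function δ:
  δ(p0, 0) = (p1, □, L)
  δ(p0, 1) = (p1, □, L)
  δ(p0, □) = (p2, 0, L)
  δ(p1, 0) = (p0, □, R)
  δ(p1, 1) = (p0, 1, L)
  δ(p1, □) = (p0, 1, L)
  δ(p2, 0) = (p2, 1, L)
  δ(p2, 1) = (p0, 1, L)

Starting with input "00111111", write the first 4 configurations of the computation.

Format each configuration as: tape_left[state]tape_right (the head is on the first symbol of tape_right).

Transitions applied:
Step 1: δ(p0, 0) = (p1, □, L)
Step 2: δ(p1, □) = (p0, 1, L)
Step 3: δ(p0, □) = (p2, 0, L)

The first 4 configurations are:
[p0]00111111 ⊢ [p1]□□0111111 ⊢ [p0]□1□0111111 ⊢ [p2]□01□0111111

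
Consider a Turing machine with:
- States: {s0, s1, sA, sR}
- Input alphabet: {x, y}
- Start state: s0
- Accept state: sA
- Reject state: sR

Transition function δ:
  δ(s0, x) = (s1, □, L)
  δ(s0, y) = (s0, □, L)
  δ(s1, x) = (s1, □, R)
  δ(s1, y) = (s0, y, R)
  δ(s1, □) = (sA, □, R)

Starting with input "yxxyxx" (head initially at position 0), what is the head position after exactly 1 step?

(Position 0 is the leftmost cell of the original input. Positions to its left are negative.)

Execution trace (head position shown):
Step 0: [s0]yxxyxx  (head at position 0)
Step 1: move left → [s0]□□xxyxx  (head at position -1)

After 1 step, the head is at position -1.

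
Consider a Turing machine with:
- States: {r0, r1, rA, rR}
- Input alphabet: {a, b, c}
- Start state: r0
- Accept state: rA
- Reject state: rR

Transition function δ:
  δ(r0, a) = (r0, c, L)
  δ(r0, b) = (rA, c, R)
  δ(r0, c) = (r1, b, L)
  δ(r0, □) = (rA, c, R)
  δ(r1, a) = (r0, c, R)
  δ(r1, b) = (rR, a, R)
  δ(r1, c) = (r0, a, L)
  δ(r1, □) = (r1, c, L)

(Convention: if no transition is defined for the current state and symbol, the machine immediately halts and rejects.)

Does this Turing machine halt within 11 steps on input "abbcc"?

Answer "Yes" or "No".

Execution trace:
Initial: [r0]abbcc
Step 1: δ(r0, a) = (r0, c, L) → [r0]□cbbcc
Step 2: δ(r0, □) = (rA, c, R) → c[rA]cbbcc

The machine reaches the accept state rA and halts.
The machine halted after 2 steps (within the 11-step bound).

Answer: Yes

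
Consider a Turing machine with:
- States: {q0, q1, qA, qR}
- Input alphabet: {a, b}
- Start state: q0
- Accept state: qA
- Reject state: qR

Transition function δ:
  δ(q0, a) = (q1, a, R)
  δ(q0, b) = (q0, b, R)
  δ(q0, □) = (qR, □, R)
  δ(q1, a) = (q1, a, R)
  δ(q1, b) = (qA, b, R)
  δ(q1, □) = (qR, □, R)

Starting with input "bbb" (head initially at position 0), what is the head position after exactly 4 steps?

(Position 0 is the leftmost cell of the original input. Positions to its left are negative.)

Execution trace (head position shown):
Step 0: [q0]bbb  (head at position 0)
Step 1: move right → b[q0]bb  (head at position 1)
Step 2: move right → bb[q0]b  (head at position 2)
Step 3: move right → bbb[q0]□  (head at position 3)
Step 4: move right → bbb□[qR]□  (head at position 4)

After 4 steps, the head is at position 4.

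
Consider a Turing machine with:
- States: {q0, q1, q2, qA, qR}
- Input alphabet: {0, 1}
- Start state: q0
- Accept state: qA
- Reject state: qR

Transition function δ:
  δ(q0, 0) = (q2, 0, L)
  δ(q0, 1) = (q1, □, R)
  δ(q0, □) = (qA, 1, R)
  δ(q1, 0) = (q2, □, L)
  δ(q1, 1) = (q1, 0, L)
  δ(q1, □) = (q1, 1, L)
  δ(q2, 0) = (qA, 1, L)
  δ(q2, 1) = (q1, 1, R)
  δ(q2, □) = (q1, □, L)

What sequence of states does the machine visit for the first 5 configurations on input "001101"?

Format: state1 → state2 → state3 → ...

Execution trace:
Initial: [q0]001101
Step 1: δ(q0, 0) = (q2, 0, L) → [q2]□001101
Step 2: δ(q2, □) = (q1, □, L) → [q1]□□001101
Step 3: δ(q1, □) = (q1, 1, L) → [q1]□1□001101
Step 4: δ(q1, □) = (q1, 1, L) → [q1]□11□001101

State sequence: q0 → q2 → q1 → q1 → q1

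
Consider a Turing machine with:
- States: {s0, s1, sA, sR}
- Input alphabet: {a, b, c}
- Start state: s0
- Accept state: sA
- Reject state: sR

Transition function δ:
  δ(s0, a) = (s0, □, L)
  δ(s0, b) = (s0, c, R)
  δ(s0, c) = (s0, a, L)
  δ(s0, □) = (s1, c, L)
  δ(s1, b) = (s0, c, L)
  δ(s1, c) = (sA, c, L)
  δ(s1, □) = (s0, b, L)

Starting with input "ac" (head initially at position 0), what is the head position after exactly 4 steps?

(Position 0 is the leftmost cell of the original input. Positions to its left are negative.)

Execution trace (head position shown):
Step 0: [s0]ac  (head at position 0)
Step 1: move left → [s0]□□c  (head at position -1)
Step 2: move left → [s1]□c□c  (head at position -2)
Step 3: move left → [s0]□bc□c  (head at position -3)
Step 4: move left → [s1]□cbc□c  (head at position -4)

After 4 steps, the head is at position -4.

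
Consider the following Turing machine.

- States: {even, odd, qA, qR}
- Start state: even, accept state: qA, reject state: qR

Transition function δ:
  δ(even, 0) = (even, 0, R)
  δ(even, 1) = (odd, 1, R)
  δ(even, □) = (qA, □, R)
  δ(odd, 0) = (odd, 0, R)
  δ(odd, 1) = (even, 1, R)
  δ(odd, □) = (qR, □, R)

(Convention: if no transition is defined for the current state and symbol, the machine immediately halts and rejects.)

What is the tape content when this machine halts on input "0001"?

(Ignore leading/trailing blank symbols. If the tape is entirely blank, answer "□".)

Execution trace:
Initial: [even]0001
Step 1: δ(even, 0) = (even, 0, R) → 0[even]001
Step 2: δ(even, 0) = (even, 0, R) → 00[even]01
Step 3: δ(even, 0) = (even, 0, R) → 000[even]1
Step 4: δ(even, 1) = (odd, 1, R) → 0001[odd]□
Step 5: δ(odd, □) = (qR, □, R) → 0001□[qR]□

The machine reaches the reject state qR and halts.

Final tape (ignoring leading/trailing blanks): 0001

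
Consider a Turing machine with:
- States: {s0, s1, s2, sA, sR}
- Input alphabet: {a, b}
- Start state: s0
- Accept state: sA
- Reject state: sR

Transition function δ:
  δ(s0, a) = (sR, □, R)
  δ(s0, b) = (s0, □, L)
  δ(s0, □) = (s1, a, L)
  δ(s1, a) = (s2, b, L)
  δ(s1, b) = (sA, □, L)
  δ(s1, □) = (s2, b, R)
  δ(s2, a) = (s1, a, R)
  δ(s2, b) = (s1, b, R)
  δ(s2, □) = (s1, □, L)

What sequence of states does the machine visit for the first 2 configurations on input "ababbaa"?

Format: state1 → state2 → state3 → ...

Execution trace:
Initial: [s0]ababbaa
Step 1: δ(s0, a) = (sR, □, R) → □[sR]babbaa

The machine reaches the reject state sR and halts.

State sequence: s0 → sR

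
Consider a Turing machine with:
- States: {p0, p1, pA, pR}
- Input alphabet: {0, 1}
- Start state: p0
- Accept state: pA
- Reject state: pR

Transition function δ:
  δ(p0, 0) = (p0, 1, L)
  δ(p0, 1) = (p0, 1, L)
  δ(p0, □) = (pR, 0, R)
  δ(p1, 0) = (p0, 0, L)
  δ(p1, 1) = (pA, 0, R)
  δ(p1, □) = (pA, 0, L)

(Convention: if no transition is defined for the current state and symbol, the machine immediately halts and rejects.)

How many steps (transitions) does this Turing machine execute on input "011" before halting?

Execution trace:
Initial: [p0]011
Step 1: δ(p0, 0) = (p0, 1, L) → [p0]□111
Step 2: δ(p0, □) = (pR, 0, R) → 0[pR]111

The machine reaches the reject state pR and halts.

The machine executed 2 steps before halting.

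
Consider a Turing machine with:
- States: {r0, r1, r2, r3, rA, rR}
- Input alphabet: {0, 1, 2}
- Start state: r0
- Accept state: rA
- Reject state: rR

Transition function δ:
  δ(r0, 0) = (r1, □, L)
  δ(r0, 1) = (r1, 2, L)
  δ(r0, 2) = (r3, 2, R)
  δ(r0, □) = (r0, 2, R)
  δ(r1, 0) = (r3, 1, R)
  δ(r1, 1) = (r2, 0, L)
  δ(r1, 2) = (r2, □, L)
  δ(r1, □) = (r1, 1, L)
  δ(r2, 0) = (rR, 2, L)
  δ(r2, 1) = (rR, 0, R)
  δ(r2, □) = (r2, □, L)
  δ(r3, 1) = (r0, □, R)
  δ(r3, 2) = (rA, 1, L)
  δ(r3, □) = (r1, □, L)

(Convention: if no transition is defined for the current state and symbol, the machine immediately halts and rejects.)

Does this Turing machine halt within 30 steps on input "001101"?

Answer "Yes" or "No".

Execution trace:
Initial: [r0]001101
Step 1: δ(r0, 0) = (r1, □, L) → [r1]□□01101
Step 2: δ(r1, □) = (r1, 1, L) → [r1]□1□01101
Step 3: δ(r1, □) = (r1, 1, L) → [r1]□11□01101
Step 4: δ(r1, □) = (r1, 1, L) → [r1]□111□01101
Step 5: δ(r1, □) = (r1, 1, L) → [r1]□1111□01101
Step 6: δ(r1, □) = (r1, 1, L) → [r1]□11111□01101
Step 7: δ(r1, □) = (r1, 1, L) → [r1]□111111□01101
Step 8: δ(r1, □) = (r1, 1, L) → [r1]□1111111□01101
Step 9: δ(r1, □) = (r1, 1, L) → [r1]□11111111□01101
Step 10: δ(r1, □) = (r1, 1, L) → [r1]□111111111□01101
Step 11: δ(r1, □) = (r1, 1, L) → [r1]□1111111111□01101
Step 12: δ(r1, □) = (r1, 1, L) → [r1]□11111111111□01101
Step 13: δ(r1, □) = (r1, 1, L) → [r1]□111111111111□01101
Step 14: δ(r1, □) = (r1, 1, L) → [r1]□1111111111111□01101
Step 15: δ(r1, □) = (r1, 1, L) → [r1]□11111111111111□01101
Step 16: δ(r1, □) = (r1, 1, L) → [r1]□111111111111111□01101
Step 17: δ(r1, □) = (r1, 1, L) → [r1]□1111111111111111□01101
Step 18: δ(r1, □) = (r1, 1, L) → [r1]□11111111111111111□01101
Step 19: δ(r1, □) = (r1, 1, L) → [r1]□111111111111111111□01101
Step 20: δ(r1, □) = (r1, 1, L) → [r1]□1111111111111111111□01101
Step 21: δ(r1, □) = (r1, 1, L) → [r1]□11111111111111111111□01101
Step 22: δ(r1, □) = (r1, 1, L) → [r1]□111111111111111111111□01101
Step 23: δ(r1, □) = (r1, 1, L) → [r1]□1111111111111111111111□01101
Step 24: δ(r1, □) = (r1, 1, L) → [r1]□11111111111111111111111□01101
Step 25: δ(r1, □) = (r1, 1, L) → [r1]□111111111111111111111111□01101
Step 26: δ(r1, □) = (r1, 1, L) → [r1]□1111111111111111111111111□01101
Step 27: δ(r1, □) = (r1, 1, L) → [r1]□11111111111111111111111111□01101
Step 28: δ(r1, □) = (r1, 1, L) → [r1]□111111111111111111111111111□01101
Step 29: δ(r1, □) = (r1, 1, L) → [r1]□1111111111111111111111111111□01101
Step 30: δ(r1, □) = (r1, 1, L) → [r1]□11111111111111111111111111111□01101

The machine has not reached a halting state after 30 steps.
The machine did not halt within the 30-step bound.

Answer: No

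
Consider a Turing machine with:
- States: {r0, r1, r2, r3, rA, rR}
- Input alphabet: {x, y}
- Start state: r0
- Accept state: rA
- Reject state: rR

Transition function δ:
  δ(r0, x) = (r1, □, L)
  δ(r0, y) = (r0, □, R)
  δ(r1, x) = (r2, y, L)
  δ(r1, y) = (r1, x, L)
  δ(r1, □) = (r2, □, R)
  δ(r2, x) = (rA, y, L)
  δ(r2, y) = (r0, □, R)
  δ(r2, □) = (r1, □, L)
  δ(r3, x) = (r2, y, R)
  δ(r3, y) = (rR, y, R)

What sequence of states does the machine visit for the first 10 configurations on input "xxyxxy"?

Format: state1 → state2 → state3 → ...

Execution trace:
Initial: [r0]xxyxxy
Step 1: δ(r0, x) = (r1, □, L) → [r1]□□xyxxy
Step 2: δ(r1, □) = (r2, □, R) → □[r2]□xyxxy
Step 3: δ(r2, □) = (r1, □, L) → [r1]□□xyxxy
Step 4: δ(r1, □) = (r2, □, R) → □[r2]□xyxxy
Step 5: δ(r2, □) = (r1, □, L) → [r1]□□xyxxy
Step 6: δ(r1, □) = (r2, □, R) → □[r2]□xyxxy
Step 7: δ(r2, □) = (r1, □, L) → [r1]□□xyxxy
Step 8: δ(r1, □) = (r2, □, R) → □[r2]□xyxxy
Step 9: δ(r2, □) = (r1, □, L) → [r1]□□xyxxy

State sequence: r0 → r1 → r2 → r1 → r2 → r1 → r2 → r1 → r2 → r1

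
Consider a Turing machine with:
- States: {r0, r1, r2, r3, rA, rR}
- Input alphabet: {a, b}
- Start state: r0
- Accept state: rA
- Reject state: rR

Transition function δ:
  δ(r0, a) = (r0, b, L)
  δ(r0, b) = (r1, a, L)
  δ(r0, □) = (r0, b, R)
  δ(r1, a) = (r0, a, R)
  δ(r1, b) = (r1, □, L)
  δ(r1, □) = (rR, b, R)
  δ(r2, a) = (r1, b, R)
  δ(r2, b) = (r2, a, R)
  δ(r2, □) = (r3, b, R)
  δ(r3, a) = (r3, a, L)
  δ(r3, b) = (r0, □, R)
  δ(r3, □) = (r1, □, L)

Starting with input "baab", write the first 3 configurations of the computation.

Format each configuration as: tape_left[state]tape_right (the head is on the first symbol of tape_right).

Transitions applied:
Step 1: δ(r0, b) = (r1, a, L)
Step 2: δ(r1, □) = (rR, b, R)

The first 3 configurations are:
[r0]baab ⊢ [r1]□aaab ⊢ b[rR]aaab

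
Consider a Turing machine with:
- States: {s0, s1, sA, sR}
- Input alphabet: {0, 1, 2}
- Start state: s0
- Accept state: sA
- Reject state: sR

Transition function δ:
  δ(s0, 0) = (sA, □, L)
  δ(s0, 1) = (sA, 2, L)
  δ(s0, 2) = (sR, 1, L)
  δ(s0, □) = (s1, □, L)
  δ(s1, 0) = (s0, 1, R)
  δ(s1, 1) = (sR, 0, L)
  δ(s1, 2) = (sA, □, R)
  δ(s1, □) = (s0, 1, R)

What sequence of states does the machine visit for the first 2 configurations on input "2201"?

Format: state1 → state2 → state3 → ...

Execution trace:
Initial: [s0]2201
Step 1: δ(s0, 2) = (sR, 1, L) → [sR]□1201

The machine reaches the reject state sR and halts.

State sequence: s0 → sR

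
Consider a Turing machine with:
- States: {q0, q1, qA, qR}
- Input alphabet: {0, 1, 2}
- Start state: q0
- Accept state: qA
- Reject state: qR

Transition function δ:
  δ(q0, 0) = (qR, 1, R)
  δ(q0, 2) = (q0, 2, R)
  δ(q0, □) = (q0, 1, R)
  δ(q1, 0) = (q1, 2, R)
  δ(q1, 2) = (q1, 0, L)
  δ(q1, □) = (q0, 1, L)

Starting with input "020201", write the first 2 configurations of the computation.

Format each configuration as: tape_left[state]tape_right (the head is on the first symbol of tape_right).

Transitions applied:
Step 1: δ(q0, 0) = (qR, 1, R)

The first 2 configurations are:
[q0]020201 ⊢ 1[qR]20201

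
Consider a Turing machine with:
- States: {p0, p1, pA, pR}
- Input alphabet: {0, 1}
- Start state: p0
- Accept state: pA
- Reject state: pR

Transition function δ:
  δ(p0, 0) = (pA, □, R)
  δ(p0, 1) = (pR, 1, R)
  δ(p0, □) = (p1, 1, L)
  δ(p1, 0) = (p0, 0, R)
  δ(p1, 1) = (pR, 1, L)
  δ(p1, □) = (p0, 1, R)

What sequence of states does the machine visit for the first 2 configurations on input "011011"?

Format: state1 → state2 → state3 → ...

Execution trace:
Initial: [p0]011011
Step 1: δ(p0, 0) = (pA, □, R) → □[pA]11011

The machine reaches the accept state pA and halts.

State sequence: p0 → pA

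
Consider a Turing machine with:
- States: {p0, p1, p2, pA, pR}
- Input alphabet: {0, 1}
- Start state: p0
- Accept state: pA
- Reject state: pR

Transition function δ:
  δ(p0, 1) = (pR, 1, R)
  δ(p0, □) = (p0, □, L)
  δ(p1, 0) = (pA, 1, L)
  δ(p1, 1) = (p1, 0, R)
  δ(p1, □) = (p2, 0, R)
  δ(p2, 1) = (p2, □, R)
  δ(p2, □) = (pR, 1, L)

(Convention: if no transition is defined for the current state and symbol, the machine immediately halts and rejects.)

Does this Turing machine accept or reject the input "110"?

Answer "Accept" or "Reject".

Execution trace:
Initial: [p0]110
Step 1: δ(p0, 1) = (pR, 1, R) → 1[pR]10

The machine reaches the reject state pR and halts.

Answer: Reject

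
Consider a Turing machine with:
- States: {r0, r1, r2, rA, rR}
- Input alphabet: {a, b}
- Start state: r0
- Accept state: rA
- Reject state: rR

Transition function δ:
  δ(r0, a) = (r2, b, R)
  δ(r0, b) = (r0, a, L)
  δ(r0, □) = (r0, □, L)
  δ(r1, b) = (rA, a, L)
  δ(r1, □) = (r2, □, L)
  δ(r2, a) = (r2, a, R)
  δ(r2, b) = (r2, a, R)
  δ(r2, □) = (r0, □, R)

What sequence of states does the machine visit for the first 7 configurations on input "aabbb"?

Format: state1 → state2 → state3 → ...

Execution trace:
Initial: [r0]aabbb
Step 1: δ(r0, a) = (r2, b, R) → b[r2]abbb
Step 2: δ(r2, a) = (r2, a, R) → ba[r2]bbb
Step 3: δ(r2, b) = (r2, a, R) → baa[r2]bb
Step 4: δ(r2, b) = (r2, a, R) → baaa[r2]b
Step 5: δ(r2, b) = (r2, a, R) → baaaa[r2]□
Step 6: δ(r2, □) = (r0, □, R) → baaaa□[r0]□

State sequence: r0 → r2 → r2 → r2 → r2 → r2 → r0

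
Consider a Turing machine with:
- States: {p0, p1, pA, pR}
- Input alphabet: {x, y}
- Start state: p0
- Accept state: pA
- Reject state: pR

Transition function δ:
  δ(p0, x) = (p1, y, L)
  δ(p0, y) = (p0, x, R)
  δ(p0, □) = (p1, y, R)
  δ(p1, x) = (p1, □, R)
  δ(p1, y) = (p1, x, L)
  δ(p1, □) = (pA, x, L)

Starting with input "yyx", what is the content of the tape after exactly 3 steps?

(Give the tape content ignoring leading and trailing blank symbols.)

Execution trace:
Initial: [p0]yyx
Step 1: δ(p0, y) = (p0, x, R) → x[p0]yx
Step 2: δ(p0, y) = (p0, x, R) → xx[p0]x
Step 3: δ(p0, x) = (p1, y, L) → x[p1]xy

After 3 steps, the tape (ignoring leading/trailing blanks) is: xxy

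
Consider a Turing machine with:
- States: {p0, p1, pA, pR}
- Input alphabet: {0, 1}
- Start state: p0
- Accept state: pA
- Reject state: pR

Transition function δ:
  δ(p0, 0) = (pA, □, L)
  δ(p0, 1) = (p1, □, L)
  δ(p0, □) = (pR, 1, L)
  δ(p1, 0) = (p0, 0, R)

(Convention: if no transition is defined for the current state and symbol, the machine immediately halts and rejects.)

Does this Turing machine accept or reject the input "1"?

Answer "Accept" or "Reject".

Execution trace:
Initial: [p0]1
Step 1: δ(p0, 1) = (p1, □, L) → [p1]□□

No transition is defined for δ(p1, □). By convention the machine halts and rejects.

Answer: Reject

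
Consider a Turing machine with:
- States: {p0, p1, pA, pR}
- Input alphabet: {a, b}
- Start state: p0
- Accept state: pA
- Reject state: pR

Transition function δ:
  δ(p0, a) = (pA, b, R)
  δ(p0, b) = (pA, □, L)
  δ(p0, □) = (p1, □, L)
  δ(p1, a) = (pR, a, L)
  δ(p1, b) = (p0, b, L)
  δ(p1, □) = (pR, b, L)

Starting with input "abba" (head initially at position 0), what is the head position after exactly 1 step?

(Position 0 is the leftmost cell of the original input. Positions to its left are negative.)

Execution trace (head position shown):
Step 0: [p0]abba  (head at position 0)
Step 1: move right → b[pA]bba  (head at position 1)

After 1 step, the head is at position 1.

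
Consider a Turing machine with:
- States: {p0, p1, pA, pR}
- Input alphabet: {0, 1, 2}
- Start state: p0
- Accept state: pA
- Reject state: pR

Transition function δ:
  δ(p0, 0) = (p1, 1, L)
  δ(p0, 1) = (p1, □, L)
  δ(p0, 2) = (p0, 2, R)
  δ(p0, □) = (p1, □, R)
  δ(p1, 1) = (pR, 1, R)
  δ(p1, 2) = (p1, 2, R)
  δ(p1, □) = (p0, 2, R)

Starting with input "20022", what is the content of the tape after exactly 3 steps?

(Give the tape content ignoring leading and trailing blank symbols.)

Execution trace:
Initial: [p0]20022
Step 1: δ(p0, 2) = (p0, 2, R) → 2[p0]0022
Step 2: δ(p0, 0) = (p1, 1, L) → [p1]21022
Step 3: δ(p1, 2) = (p1, 2, R) → 2[p1]1022

After 3 steps, the tape (ignoring leading/trailing blanks) is: 21022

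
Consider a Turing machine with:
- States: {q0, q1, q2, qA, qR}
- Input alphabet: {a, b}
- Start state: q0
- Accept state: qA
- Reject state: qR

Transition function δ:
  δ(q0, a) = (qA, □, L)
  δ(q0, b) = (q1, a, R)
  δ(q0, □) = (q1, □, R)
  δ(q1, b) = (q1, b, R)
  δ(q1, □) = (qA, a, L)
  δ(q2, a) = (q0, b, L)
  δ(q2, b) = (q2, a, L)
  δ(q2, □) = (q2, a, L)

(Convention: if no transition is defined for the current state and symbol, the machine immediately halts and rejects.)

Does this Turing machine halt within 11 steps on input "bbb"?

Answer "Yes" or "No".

Execution trace:
Initial: [q0]bbb
Step 1: δ(q0, b) = (q1, a, R) → a[q1]bb
Step 2: δ(q1, b) = (q1, b, R) → ab[q1]b
Step 3: δ(q1, b) = (q1, b, R) → abb[q1]□
Step 4: δ(q1, □) = (qA, a, L) → ab[qA]ba

The machine reaches the accept state qA and halts.
The machine halted after 4 steps (within the 11-step bound).

Answer: Yes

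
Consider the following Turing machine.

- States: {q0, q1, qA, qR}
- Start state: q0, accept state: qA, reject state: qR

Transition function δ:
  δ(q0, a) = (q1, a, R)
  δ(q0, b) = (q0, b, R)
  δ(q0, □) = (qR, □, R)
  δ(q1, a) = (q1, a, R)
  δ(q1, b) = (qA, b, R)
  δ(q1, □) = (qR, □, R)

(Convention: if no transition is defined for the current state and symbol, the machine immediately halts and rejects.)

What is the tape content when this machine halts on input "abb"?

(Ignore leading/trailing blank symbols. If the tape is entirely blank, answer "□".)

Execution trace:
Initial: [q0]abb
Step 1: δ(q0, a) = (q1, a, R) → a[q1]bb
Step 2: δ(q1, b) = (qA, b, R) → ab[qA]b

The machine reaches the accept state qA and halts.

Final tape (ignoring leading/trailing blanks): abb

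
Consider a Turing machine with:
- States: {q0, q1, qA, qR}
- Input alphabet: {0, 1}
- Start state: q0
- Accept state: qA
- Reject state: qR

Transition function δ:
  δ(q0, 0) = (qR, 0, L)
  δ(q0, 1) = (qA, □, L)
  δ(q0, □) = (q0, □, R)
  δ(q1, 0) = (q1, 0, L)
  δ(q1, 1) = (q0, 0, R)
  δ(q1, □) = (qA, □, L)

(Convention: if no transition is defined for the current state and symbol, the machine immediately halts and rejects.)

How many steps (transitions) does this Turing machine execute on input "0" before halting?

Execution trace:
Initial: [q0]0
Step 1: δ(q0, 0) = (qR, 0, L) → [qR]□0

The machine reaches the reject state qR and halts.

The machine executed 1 step before halting.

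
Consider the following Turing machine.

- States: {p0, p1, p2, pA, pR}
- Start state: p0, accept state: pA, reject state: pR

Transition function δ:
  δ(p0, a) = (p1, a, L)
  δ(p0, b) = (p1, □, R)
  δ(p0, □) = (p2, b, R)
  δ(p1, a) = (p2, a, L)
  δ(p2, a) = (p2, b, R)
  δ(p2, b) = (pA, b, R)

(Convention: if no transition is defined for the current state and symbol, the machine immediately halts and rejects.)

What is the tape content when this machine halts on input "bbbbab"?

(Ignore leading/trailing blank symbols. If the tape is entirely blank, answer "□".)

Execution trace:
Initial: [p0]bbbbab
Step 1: δ(p0, b) = (p1, □, R) → □[p1]bbbab

No transition is defined for δ(p1, b). By convention the machine halts and rejects.

Final tape (ignoring leading/trailing blanks): bbbab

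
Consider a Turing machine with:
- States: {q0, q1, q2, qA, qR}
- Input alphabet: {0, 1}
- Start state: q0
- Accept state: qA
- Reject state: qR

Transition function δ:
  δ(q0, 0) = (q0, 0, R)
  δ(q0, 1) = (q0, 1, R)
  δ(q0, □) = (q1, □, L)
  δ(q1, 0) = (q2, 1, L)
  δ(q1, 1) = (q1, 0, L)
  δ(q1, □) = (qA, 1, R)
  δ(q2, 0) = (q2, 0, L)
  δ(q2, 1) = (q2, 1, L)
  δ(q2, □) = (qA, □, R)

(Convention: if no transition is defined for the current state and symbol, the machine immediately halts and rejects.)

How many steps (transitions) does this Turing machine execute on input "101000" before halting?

Execution trace:
Initial: [q0]101000
Step 1: δ(q0, 1) = (q0, 1, R) → 1[q0]01000
Step 2: δ(q0, 0) = (q0, 0, R) → 10[q0]1000
Step 3: δ(q0, 1) = (q0, 1, R) → 101[q0]000
Step 4: δ(q0, 0) = (q0, 0, R) → 1010[q0]00
Step 5: δ(q0, 0) = (q0, 0, R) → 10100[q0]0
Step 6: δ(q0, 0) = (q0, 0, R) → 101000[q0]□
Step 7: δ(q0, □) = (q1, □, L) → 10100[q1]0□
Step 8: δ(q1, 0) = (q2, 1, L) → 1010[q2]01□
Step 9: δ(q2, 0) = (q2, 0, L) → 101[q2]001□
Step 10: δ(q2, 0) = (q2, 0, L) → 10[q2]1001□
Step 11: δ(q2, 1) = (q2, 1, L) → 1[q2]01001□
Step 12: δ(q2, 0) = (q2, 0, L) → [q2]101001□
Step 13: δ(q2, 1) = (q2, 1, L) → [q2]□101001□
Step 14: δ(q2, □) = (qA, □, R) → □[qA]101001□

The machine reaches the accept state qA and halts.

The machine executed 14 steps before halting.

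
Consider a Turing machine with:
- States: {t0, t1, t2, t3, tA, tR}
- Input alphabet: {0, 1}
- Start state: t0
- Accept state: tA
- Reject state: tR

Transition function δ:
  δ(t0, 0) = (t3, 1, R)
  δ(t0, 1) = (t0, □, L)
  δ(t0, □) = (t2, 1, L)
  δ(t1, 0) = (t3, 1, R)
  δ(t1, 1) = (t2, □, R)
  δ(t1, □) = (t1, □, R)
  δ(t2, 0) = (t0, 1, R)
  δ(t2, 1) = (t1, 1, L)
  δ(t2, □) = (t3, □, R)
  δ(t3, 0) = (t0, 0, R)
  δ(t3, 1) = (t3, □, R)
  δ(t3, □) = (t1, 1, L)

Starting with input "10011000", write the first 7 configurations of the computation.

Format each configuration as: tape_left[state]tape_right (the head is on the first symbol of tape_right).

Transitions applied:
Step 1: δ(t0, 1) = (t0, □, L)
Step 2: δ(t0, □) = (t2, 1, L)
Step 3: δ(t2, □) = (t3, □, R)
Step 4: δ(t3, 1) = (t3, □, R)
Step 5: δ(t3, □) = (t1, 1, L)
Step 6: δ(t1, □) = (t1, □, R)

The first 7 configurations are:
[t0]10011000 ⊢ [t0]□□0011000 ⊢ [t2]□1□0011000 ⊢ □[t3]1□0011000 ⊢ □□[t3]□0011000 ⊢ □[t1]□10011000 ⊢ □□[t1]10011000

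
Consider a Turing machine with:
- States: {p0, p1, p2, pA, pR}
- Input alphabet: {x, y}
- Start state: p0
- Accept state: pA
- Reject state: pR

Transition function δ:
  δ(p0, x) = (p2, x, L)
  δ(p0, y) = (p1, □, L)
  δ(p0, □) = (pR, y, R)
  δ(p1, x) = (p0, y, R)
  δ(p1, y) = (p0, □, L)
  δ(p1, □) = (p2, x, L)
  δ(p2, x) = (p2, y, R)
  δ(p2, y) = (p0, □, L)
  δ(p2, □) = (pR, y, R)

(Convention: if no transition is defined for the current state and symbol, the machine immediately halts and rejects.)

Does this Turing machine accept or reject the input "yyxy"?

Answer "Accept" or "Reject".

Execution trace:
Initial: [p0]yyxy
Step 1: δ(p0, y) = (p1, □, L) → [p1]□□yxy
Step 2: δ(p1, □) = (p2, x, L) → [p2]□x□yxy
Step 3: δ(p2, □) = (pR, y, R) → y[pR]x□yxy

The machine reaches the reject state pR and halts.

Answer: Reject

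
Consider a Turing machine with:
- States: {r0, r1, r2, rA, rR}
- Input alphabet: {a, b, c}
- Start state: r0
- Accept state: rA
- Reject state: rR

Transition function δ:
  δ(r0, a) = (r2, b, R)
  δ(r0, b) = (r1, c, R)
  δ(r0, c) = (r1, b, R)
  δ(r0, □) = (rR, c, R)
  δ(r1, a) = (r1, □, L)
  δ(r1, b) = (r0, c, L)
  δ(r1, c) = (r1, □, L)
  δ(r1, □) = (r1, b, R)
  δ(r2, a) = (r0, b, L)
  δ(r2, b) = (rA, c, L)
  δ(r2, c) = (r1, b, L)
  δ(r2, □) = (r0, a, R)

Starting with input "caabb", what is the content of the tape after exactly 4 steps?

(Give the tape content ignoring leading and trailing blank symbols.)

Execution trace:
Initial: [r0]caabb
Step 1: δ(r0, c) = (r1, b, R) → b[r1]aabb
Step 2: δ(r1, a) = (r1, □, L) → [r1]b□abb
Step 3: δ(r1, b) = (r0, c, L) → [r0]□c□abb
Step 4: δ(r0, □) = (rR, c, R) → c[rR]c□abb

The machine reaches the reject state rR and halts.

After 4 steps, the tape (ignoring leading/trailing blanks) is: cc□abb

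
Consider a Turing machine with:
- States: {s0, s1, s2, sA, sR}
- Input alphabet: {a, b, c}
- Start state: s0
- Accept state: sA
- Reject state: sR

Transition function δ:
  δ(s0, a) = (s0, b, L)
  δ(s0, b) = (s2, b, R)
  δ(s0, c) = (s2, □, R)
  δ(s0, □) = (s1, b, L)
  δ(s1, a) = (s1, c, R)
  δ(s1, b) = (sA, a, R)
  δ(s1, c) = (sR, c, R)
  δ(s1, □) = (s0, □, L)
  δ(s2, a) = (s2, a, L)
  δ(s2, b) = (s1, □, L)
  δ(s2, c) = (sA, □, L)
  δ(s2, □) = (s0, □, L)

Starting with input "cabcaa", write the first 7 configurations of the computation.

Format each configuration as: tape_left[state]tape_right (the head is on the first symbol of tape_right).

Transitions applied:
Step 1: δ(s0, c) = (s2, □, R)
Step 2: δ(s2, a) = (s2, a, L)
Step 3: δ(s2, □) = (s0, □, L)
Step 4: δ(s0, □) = (s1, b, L)
Step 5: δ(s1, □) = (s0, □, L)
Step 6: δ(s0, □) = (s1, b, L)

The first 7 configurations are:
[s0]cabcaa ⊢ □[s2]abcaa ⊢ [s2]□abcaa ⊢ [s0]□□abcaa ⊢ [s1]□b□abcaa ⊢ [s0]□□b□abcaa ⊢ [s1]□b□b□abcaa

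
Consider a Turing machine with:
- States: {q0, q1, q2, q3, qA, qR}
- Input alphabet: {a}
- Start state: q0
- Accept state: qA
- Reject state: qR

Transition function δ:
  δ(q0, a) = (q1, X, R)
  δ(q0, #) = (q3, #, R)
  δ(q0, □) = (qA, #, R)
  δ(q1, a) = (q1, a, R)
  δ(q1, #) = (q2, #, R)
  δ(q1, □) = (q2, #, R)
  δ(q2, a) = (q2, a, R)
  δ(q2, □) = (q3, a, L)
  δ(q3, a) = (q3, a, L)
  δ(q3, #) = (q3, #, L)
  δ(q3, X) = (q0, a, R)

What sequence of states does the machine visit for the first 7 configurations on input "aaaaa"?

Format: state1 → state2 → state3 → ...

Execution trace:
Initial: [q0]aaaaa
Step 1: δ(q0, a) = (q1, X, R) → X[q1]aaaa
Step 2: δ(q1, a) = (q1, a, R) → Xa[q1]aaa
Step 3: δ(q1, a) = (q1, a, R) → Xaa[q1]aa
Step 4: δ(q1, a) = (q1, a, R) → Xaaa[q1]a
Step 5: δ(q1, a) = (q1, a, R) → Xaaaa[q1]□
Step 6: δ(q1, □) = (q2, #, R) → Xaaaa#[q2]□

State sequence: q0 → q1 → q1 → q1 → q1 → q1 → q2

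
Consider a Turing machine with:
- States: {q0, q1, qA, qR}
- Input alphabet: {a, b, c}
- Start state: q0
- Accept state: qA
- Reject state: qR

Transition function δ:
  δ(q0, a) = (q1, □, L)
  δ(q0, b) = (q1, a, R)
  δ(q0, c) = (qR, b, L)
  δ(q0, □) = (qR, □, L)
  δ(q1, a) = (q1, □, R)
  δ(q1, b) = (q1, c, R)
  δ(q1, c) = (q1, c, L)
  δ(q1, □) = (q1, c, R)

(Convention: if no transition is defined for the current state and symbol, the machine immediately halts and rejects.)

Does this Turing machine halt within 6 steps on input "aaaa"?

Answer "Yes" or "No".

Execution trace:
Initial: [q0]aaaa
Step 1: δ(q0, a) = (q1, □, L) → [q1]□□aaa
Step 2: δ(q1, □) = (q1, c, R) → c[q1]□aaa
Step 3: δ(q1, □) = (q1, c, R) → cc[q1]aaa
Step 4: δ(q1, a) = (q1, □, R) → cc□[q1]aa
Step 5: δ(q1, a) = (q1, □, R) → cc□□[q1]a
Step 6: δ(q1, a) = (q1, □, R) → cc□□□[q1]□

The machine has not reached a halting state after 6 steps.
The machine did not halt within the 6-step bound.

Answer: No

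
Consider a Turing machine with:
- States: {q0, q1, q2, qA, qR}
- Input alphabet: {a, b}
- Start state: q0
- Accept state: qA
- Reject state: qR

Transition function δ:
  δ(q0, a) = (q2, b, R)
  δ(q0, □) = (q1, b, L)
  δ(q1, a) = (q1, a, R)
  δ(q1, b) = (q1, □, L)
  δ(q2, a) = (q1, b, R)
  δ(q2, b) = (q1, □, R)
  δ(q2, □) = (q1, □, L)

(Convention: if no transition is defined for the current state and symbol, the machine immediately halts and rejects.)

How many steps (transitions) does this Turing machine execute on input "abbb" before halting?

Execution trace:
Initial: [q0]abbb
Step 1: δ(q0, a) = (q2, b, R) → b[q2]bbb
Step 2: δ(q2, b) = (q1, □, R) → b□[q1]bb
Step 3: δ(q1, b) = (q1, □, L) → b[q1]□□b

No transition is defined for δ(q1, □). By convention the machine halts and rejects.

The machine executed 3 steps before halting.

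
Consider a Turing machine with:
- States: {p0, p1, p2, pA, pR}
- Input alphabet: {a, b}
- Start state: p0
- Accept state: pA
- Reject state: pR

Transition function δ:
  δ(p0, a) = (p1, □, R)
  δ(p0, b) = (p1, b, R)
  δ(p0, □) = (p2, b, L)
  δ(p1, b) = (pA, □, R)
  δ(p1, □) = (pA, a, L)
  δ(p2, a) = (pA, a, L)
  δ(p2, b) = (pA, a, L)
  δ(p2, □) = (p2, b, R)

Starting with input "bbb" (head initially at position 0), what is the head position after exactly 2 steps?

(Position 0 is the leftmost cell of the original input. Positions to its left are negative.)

Execution trace (head position shown):
Step 0: [p0]bbb  (head at position 0)
Step 1: move right → b[p1]bb  (head at position 1)
Step 2: move right → b□[pA]b  (head at position 2)

After 2 steps, the head is at position 2.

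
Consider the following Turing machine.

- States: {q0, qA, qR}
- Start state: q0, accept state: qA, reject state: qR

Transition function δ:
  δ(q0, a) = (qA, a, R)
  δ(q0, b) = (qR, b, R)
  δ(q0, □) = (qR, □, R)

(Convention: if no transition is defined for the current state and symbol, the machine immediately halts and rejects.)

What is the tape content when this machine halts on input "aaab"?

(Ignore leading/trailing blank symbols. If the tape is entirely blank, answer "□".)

Execution trace:
Initial: [q0]aaab
Step 1: δ(q0, a) = (qA, a, R) → a[qA]aab

The machine reaches the accept state qA and halts.

Final tape (ignoring leading/trailing blanks): aaab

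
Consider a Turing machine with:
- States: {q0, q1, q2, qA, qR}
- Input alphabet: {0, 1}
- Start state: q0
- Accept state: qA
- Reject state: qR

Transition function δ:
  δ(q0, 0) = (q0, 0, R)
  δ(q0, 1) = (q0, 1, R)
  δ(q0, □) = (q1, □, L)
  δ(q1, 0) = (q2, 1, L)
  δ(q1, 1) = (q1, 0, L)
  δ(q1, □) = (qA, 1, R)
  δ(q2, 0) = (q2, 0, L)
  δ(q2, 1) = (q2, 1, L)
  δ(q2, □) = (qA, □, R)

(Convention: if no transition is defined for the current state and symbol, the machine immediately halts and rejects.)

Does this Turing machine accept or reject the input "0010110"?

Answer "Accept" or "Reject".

Execution trace:
Initial: [q0]0010110
Step 1: δ(q0, 0) = (q0, 0, R) → 0[q0]010110
Step 2: δ(q0, 0) = (q0, 0, R) → 00[q0]10110
Step 3: δ(q0, 1) = (q0, 1, R) → 001[q0]0110
Step 4: δ(q0, 0) = (q0, 0, R) → 0010[q0]110
Step 5: δ(q0, 1) = (q0, 1, R) → 00101[q0]10
Step 6: δ(q0, 1) = (q0, 1, R) → 001011[q0]0
Step 7: δ(q0, 0) = (q0, 0, R) → 0010110[q0]□
Step 8: δ(q0, □) = (q1, □, L) → 001011[q1]0□
Step 9: δ(q1, 0) = (q2, 1, L) → 00101[q2]11□
Step 10: δ(q2, 1) = (q2, 1, L) → 0010[q2]111□
Step 11: δ(q2, 1) = (q2, 1, L) → 001[q2]0111□
Step 12: δ(q2, 0) = (q2, 0, L) → 00[q2]10111□
Step 13: δ(q2, 1) = (q2, 1, L) → 0[q2]010111□
Step 14: δ(q2, 0) = (q2, 0, L) → [q2]0010111□
Step 15: δ(q2, 0) = (q2, 0, L) → [q2]□0010111□
Step 16: δ(q2, □) = (qA, □, R) → □[qA]0010111□

The machine reaches the accept state qA and halts.

Answer: Accept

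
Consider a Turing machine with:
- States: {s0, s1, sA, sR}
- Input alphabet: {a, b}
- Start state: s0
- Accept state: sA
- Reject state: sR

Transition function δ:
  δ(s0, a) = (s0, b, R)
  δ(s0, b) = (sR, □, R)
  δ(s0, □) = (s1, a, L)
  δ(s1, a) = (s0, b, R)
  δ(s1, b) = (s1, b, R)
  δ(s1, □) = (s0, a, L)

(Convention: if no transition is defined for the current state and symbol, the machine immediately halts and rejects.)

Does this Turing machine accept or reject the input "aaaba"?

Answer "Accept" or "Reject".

Execution trace:
Initial: [s0]aaaba
Step 1: δ(s0, a) = (s0, b, R) → b[s0]aaba
Step 2: δ(s0, a) = (s0, b, R) → bb[s0]aba
Step 3: δ(s0, a) = (s0, b, R) → bbb[s0]ba
Step 4: δ(s0, b) = (sR, □, R) → bbb□[sR]a

The machine reaches the reject state sR and halts.

Answer: Reject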